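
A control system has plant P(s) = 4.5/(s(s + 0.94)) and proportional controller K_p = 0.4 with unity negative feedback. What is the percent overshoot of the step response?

From 1 + K_pP(s) = 0: s² + 0.94s + 1.8 = 0 ⇒ ω_n = 1.342, ζ = 0.3503.
%OS = 100·exp(−πζ/√(1−ζ²)) = 100·exp(−π·0.3503/√0.8773) = 30.9%.

30.9%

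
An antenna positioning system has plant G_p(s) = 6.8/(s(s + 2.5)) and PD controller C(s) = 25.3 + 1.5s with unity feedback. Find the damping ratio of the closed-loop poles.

ζ = 0.484

Forward path: (25.3 + 1.5s)·6.8/(s(s+2.5)). The closed-loop characteristic equation is s² + (2.5 + 6.8·1.5)s + 6.8·25.3 = 0.
That is s² + 12.7s + 172 = 0, so ω_n = 13.12 rad/s and ζ = 12.7/(2·13.12) = 0.4841.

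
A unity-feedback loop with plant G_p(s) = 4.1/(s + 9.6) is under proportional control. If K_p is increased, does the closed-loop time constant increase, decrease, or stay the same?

Closed-loop pole is at s = −(9.6+K_p·4.1); larger K_p moves it further left, so τ = 1/(9.6+K_p·4.1) decreases.

decrease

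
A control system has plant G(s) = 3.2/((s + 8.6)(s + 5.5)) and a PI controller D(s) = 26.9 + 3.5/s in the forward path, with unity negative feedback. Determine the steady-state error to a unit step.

0

The open loop D(s)G(s) has a pole at the origin (type 1), so the static position error constant is infinite and e_ss = 1/(1+∞) = 0.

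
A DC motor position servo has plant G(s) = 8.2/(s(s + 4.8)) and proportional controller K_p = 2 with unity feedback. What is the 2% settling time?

The closed-loop denominator s² + 4.8s + 16.4 gives ω_n = √16.4 = 4.05 and ζ = 4.8/(2ω_n) = 0.5926.
2% settling time T_s ≈ 4/(ζω_n) = 4/2.4 = 1.67 s.

T_s ≈ 1.67 s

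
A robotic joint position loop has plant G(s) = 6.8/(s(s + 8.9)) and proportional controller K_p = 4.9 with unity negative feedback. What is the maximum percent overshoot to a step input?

Closed-loop characteristic equation: s² + 8.9s + 33.32 = 0, so ω_n = 5.772 rad/s and ζ = 8.9/(2·5.772) = 0.7709.
%OS = 100·exp(−πζ/√(1−ζ²)) = 100·exp(−π·0.7709/√0.4057) = 2.23%.

2.23%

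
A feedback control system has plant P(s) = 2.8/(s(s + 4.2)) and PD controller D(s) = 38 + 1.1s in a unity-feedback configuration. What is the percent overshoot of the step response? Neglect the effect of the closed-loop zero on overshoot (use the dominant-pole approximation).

Forward path: (38 + 1.1s)·2.8/(s(s+4.2)). The closed-loop characteristic equation is s² + (4.2 + 2.8·1.1)s + 2.8·38 = 0.
That is s² + 7.28s + 106.4 = 0, so ω_n = 10.32 rad/s and ζ = 7.28/(2·10.32) = 0.3529.
%OS = 100·exp(−πζ/√(1−ζ²)) = 30.6%.

30.6%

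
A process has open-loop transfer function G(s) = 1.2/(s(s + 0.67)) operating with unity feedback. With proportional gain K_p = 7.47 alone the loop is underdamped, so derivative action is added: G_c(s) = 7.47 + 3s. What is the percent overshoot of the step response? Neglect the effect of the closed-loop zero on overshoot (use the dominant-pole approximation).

4.09%

Forward path: (7.47 + 3s)·1.2/(s(s+0.67)). The closed-loop characteristic equation is s² + (0.67 + 1.2·3)s + 1.2·7.47 = 0.
That is s² + 4.27s + 8.964 = 0, so ω_n = 2.994 rad/s and ζ = 4.27/(2·2.994) = 0.7131.
%OS = 100·exp(−πζ/√(1−ζ²)) = 4.09%.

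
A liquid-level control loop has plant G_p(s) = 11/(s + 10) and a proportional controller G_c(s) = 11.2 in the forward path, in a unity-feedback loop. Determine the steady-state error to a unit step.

The loop is type 0. Static position error constant K_pos = G_c(0)·G_p(0) = 11.2·1.1 = 12.32.
Steady-state error to a unit step: e_ss = 1/(1+K_pos) = 1/13.32 = 0.0751.

0.0751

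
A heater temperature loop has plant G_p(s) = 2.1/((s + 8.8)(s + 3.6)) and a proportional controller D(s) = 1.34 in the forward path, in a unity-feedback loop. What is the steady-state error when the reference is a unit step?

0.918

The loop is type 0. Static position error constant K_pos = D(0)·G_p(0) = 1.34·0.06629 = 0.08883.
Steady-state error to a unit step: e_ss = 1/(1+K_pos) = 1/1.089 = 0.918.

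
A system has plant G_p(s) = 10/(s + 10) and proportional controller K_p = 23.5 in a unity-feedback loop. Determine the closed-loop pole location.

s = -245

Closed-loop transfer function: T(s) = K_p·G_p(s)/(1 + K_p·G_p(s)) = 235/(s + 10 + 235) = 235/(s + 245).
The closed-loop pole is at s = −245.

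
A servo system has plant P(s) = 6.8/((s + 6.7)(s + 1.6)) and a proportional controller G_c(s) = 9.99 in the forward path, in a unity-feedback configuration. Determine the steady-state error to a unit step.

The loop is type 0. Static position error constant K_pos = G_c(0)·P(0) = 9.99·0.6343 = 6.337.
Steady-state error to a unit step: e_ss = 1/(1+K_pos) = 1/7.337 = 0.136.

0.136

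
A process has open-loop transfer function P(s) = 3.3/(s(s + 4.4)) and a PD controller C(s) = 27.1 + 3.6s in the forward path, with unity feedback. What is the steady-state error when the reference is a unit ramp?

0.0492

The loop has one pole at the origin (type 1). Velocity error constant K_v = lim_{s→0} s·C(s)P(s) = 27.1·3.3/4.4 = 20.32.
Steady-state error to a unit ramp: e_ss = 1/K_v = 0.0492.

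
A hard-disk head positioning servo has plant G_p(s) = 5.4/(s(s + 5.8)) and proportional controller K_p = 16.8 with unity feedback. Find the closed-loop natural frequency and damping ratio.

With unity feedback the closed-loop characteristic equation is s² + 5.8s + 16.8·5.4 = s² + 5.8s + 90.72 = 0.
Matching s² + 2ζω_n s + ω_n²: ω_n = √90.72 = 9.525 rad/s and 2ζω_n = 5.8, so ζ = 5.8/(2·9.525) = 0.304.

ω_n = 9.52 rad/s, ζ = 0.304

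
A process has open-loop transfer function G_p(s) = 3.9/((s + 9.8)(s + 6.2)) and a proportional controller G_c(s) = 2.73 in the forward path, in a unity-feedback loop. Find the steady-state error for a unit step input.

The loop is type 0. Static position error constant K_pos = G_c(0)·G_p(0) = 2.73·0.06419 = 0.1752.
Steady-state error to a unit step: e_ss = 1/(1+K_pos) = 1/1.175 = 0.851.

0.851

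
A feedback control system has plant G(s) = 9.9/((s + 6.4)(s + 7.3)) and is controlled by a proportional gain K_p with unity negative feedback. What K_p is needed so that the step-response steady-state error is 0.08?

K_p = 54.3

For a type-0 loop with proportional control, e_ss = 1/(1 + K_p·G(0)).
G(0) = 0.2119. Require 1/(1 + K_p·0.2119) = 0.08, so 1 + 0.2119·K_p = 12.5.
K_p = (12.5 − 1)/0.2119 = 54.3.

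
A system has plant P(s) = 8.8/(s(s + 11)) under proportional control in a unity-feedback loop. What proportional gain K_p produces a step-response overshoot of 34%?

K_p = 32.6

From %OS = 100·exp(−πζ/√(1−ζ²)) = 34%, ζ = −ln(0.34)/√(π²+ln²(0.34)) = 0.3248.
Characteristic equation s² + 11s + 8.8K_p = 0 gives ζ = 11/(2√(8.8K_p)).
Setting ζ = 0.3248: √(8.8K_p) = 11/(2·0.3248) = 16.93, so K_p = 286.8/8.8 = 32.6.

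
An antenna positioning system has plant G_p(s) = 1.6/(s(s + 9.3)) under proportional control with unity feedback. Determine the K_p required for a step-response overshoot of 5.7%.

K_p = 29.8

From %OS = 100·exp(−πζ/√(1−ζ²)) = 5.7%, ζ = −ln(0.057)/√(π²+ln²(0.057)) = 0.6738.
Characteristic equation s² + 9.3s + 1.6K_p = 0 gives ζ = 9.3/(2√(1.6K_p)).
Setting ζ = 0.6738: √(1.6K_p) = 9.3/(2·0.6738) = 6.901, so K_p = 47.63/1.6 = 29.8.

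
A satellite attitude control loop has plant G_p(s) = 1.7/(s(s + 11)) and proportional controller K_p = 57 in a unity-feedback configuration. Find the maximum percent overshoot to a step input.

12%

From 1 + K_pG_p(s) = 0: s² + 11s + 96.9 = 0 ⇒ ω_n = 9.844, ζ = 0.5587.
%OS = 100·exp(−πζ/√(1−ζ²)) = 100·exp(−π·0.5587/√0.6878) = 12%.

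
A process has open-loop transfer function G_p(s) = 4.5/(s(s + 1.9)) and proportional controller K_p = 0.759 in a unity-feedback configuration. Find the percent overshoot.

15.2%

From 1 + K_pG_p(s) = 0: s² + 1.9s + 3.416 = 0 ⇒ ω_n = 1.848, ζ = 0.514.
%OS = 100·exp(−πζ/√(1−ζ²)) = 100·exp(−π·0.514/√0.7358) = 15.2%.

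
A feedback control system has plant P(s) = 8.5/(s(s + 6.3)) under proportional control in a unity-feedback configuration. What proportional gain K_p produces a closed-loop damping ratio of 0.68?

Closed-loop characteristic equation: s² + 6.3s + K_p·8.5 = 0.
So ω_n = √(8.5K_p) and 2ζω_n = 6.3, giving ζ = 6.3/(2√(8.5K_p)).
Setting ζ = 0.68: √(8.5K_p) = 6.3/(2·0.68) = 4.632, so K_p = 21.46/8.5 = 2.52.

K_p = 2.52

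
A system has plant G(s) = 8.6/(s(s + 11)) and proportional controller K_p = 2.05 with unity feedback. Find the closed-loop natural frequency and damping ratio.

1 + K_p·G(s) = 0 gives s² + 11s + 17.63 = 0.
Matching s² + 2ζω_n s + ω_n²: ω_n = √17.63 = 4.199 rad/s and 2ζω_n = 11, so ζ = 11/(2·4.199) = 1.31.

ω_n = 4.2 rad/s, ζ = 1.31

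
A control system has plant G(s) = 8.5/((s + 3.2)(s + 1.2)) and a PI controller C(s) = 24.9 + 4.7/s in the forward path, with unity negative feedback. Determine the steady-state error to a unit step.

0

The open loop C(s)G(s) has a pole at the origin (type 1), so the static position error constant is infinite and e_ss = 1/(1+∞) = 0.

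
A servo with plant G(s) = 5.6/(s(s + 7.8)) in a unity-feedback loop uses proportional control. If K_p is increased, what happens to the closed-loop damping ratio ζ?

ζ = 7.8/(2√(5.6K_p)); increasing K_p raises the denominator, so ζ falls.

decrease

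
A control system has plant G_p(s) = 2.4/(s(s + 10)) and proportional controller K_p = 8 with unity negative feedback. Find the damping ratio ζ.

ζ = 1.14

With unity feedback the closed-loop characteristic equation is s² + 10s + 8·2.4 = s² + 10s + 19.2 = 0.
So ω_n² = 19.2 ⇒ ω_n = 4.382 rad/s, and ζ = 10/(2ω_n) = 1.14.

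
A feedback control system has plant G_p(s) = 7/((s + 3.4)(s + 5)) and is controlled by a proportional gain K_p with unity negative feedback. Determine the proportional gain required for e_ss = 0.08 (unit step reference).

For a type-0 loop with proportional control, e_ss = 1/(1 + K_p·G_p(0)).
G_p(0) = 0.4118. Require 1/(1 + K_p·0.4118) = 0.08, so 1 + 0.4118·K_p = 12.5.
K_p = (12.5 − 1)/0.4118 = 27.9.

K_p = 27.9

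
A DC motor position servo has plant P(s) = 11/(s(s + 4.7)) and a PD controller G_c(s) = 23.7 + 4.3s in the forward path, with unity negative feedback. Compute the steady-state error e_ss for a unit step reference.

0

The open loop G_c(s)P(s) has a pole at the origin (type 1), so the static position error constant is infinite and e_ss = 1/(1+∞) = 0.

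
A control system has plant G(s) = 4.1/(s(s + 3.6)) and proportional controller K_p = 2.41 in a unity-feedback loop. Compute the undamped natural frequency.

1 + K_p·G(s) = 0 gives s² + 3.6s + 9.881 = 0.
Matching s² + 2ζω_n s + ω_n²: ω_n = √9.881 = 3.143 rad/s and 2ζω_n = 3.6, so ζ = 3.6/(2·3.143) = 0.573.

ω_n = 3.14 rad/s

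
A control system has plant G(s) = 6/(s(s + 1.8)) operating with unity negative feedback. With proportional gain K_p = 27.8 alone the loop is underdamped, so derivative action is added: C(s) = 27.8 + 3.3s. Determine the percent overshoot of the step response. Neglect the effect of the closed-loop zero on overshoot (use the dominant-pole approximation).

Forward path: (27.8 + 3.3s)·6/(s(s+1.8)). The closed-loop characteristic equation is s² + (1.8 + 6·3.3)s + 6·27.8 = 0.
That is s² + 21.6s + 166.8 = 0, so ω_n = 12.92 rad/s and ζ = 21.6/(2·12.92) = 0.8362.
%OS = 100·exp(−πζ/√(1−ζ²)) = 0.831%.

0.831%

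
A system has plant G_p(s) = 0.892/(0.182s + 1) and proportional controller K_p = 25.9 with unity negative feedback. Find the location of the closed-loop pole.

Closed loop: T(s) = K_p·G_p/(1+K_p·G_p) = 23.1/(0.182s + 1 + 23.1), with pole at s = −(1 + 23.1)/0.182 = −132.4.

s = -132.4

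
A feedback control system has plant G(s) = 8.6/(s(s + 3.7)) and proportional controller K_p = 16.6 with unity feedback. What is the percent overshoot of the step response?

61.1%

Closed-loop characteristic equation: s² + 3.7s + 142.8 = 0, so ω_n = 11.95 rad/s and ζ = 3.7/(2·11.95) = 0.1548.
%OS = 100·exp(−πζ/√(1−ζ²)) = 100·exp(−π·0.1548/√0.976) = 61.1%.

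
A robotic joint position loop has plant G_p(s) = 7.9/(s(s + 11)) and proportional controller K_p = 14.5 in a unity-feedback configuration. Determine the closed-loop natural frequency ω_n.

ω_n = 10.7 rad/s

The closed-loop denominator is s(s+11) + 14.5·7.9 = s² + 11s + 114.6.
So ω_n² = 114.6 ⇒ ω_n = 10.7 rad/s, and ζ = 11/(2ω_n) = 0.514.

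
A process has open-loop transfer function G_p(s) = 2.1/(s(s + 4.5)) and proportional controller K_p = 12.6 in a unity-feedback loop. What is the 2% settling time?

From 1 + K_pG_p(s) = 0: s² + 4.5s + 26.46 = 0 ⇒ ω_n = 5.144, ζ = 0.4374.
2% settling time T_s ≈ 4/(ζω_n) = 4/2.25 = 1.78 s.

T_s ≈ 1.78 s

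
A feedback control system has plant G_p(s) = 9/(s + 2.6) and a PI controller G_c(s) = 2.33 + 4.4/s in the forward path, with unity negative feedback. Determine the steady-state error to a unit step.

The open loop G_c(s)G_p(s) has a pole at the origin (type 1), so the static position error constant is infinite and e_ss = 1/(1+∞) = 0.

0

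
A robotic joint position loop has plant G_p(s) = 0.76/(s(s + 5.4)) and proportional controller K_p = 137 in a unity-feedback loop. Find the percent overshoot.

Closed-loop characteristic equation: s² + 5.4s + 104.1 = 0, so ω_n = 10.2 rad/s and ζ = 5.4/(2·10.2) = 0.2646.
%OS = 100·exp(−πζ/√(1−ζ²)) = 100·exp(−π·0.2646/√0.93) = 42.2%.

42.2%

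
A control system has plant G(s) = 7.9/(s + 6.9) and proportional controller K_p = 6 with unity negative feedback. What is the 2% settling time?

Closed-loop transfer function: T(s) = K_p·G(s)/(1 + K_p·G(s)) = 47.4/(s + 6.9 + 47.4) = 47.4/(s + 54.3).
Time constant τ = 1/54.3 = 0.01842 s, so the 2% settling time is about 4τ = 0.0737 s.

T_s ≈ 0.0737 s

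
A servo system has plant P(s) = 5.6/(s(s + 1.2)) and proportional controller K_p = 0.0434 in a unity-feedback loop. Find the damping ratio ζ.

ζ = 1.22

With unity feedback the closed-loop characteristic equation is s² + 1.2s + 0.0434·5.6 = s² + 1.2s + 0.243 = 0.
Matching s² + 2ζω_n s + ω_n²: ω_n = √0.243 = 0.493 rad/s and 2ζω_n = 1.2, so ζ = 1.2/(2·0.493) = 1.22.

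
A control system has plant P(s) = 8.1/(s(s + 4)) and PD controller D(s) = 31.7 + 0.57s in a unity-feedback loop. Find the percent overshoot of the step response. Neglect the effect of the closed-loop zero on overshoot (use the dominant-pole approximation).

41.6%

Forward path: (31.7 + 0.57s)·8.1/(s(s+4)). The closed-loop characteristic equation is s² + (4 + 8.1·0.57)s + 8.1·31.7 = 0.
That is s² + 8.617s + 256.8 = 0, so ω_n = 16.02 rad/s and ζ = 8.617/(2·16.02) = 0.2689.
%OS = 100·exp(−πζ/√(1−ζ²)) = 41.6%.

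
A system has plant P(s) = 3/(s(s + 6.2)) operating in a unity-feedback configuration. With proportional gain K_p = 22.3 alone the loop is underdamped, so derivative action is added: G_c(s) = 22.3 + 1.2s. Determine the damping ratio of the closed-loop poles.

ζ = 0.599

Forward path: (22.3 + 1.2s)·3/(s(s+6.2)). The closed-loop characteristic equation is s² + (6.2 + 3·1.2)s + 3·22.3 = 0.
That is s² + 9.8s + 66.9 = 0, so ω_n = 8.179 rad/s and ζ = 9.8/(2·8.179) = 0.5991.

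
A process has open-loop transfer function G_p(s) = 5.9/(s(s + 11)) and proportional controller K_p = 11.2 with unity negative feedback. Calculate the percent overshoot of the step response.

5.58%

Closed-loop characteristic equation: s² + 11s + 66.08 = 0, so ω_n = 8.129 rad/s and ζ = 11/(2·8.129) = 0.6766.
%OS = 100·exp(−πζ/√(1−ζ²)) = 100·exp(−π·0.6766/√0.5422) = 5.58%.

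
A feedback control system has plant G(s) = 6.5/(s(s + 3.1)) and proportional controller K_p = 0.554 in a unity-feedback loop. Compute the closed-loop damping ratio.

ζ = 0.817

1 + K_p·G(s) = 0 gives s² + 3.1s + 3.601 = 0.
So ω_n² = 3.601 ⇒ ω_n = 1.898 rad/s, and ζ = 3.1/(2ω_n) = 0.817.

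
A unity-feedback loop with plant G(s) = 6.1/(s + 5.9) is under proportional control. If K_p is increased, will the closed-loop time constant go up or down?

Closed-loop pole is at s = −(5.9+K_p·6.1); larger K_p moves it further left, so τ = 1/(5.9+K_p·6.1) decreases.

decrease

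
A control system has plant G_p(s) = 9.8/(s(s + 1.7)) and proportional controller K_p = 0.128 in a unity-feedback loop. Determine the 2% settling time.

T_s ≈ 4.71 s

Closed-loop characteristic equation: s² + 1.7s + 1.254 = 0, so ω_n = 1.12 rad/s and ζ = 1.7/(2·1.12) = 0.7589.
2% settling time T_s ≈ 4/(ζω_n) = 4/0.85 = 4.71 s.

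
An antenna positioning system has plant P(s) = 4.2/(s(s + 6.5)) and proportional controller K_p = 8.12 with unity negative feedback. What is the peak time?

T_p = 0.647 s

From 1 + K_pP(s) = 0: s² + 6.5s + 34.1 = 0 ⇒ ω_n = 5.84, ζ = 0.5565.
Damped frequency ω_d = ω_n√(1−ζ²) = 4.852 rad/s, so peak time T_p = π/ω_d = 0.647 s.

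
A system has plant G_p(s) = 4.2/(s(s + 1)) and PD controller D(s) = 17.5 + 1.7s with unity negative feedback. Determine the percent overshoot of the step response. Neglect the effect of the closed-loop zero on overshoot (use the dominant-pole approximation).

18.4%

Forward path: (17.5 + 1.7s)·4.2/(s(s+1)). The closed-loop characteristic equation is s² + (1 + 4.2·1.7)s + 4.2·17.5 = 0.
That is s² + 8.14s + 73.5 = 0, so ω_n = 8.573 rad/s and ζ = 8.14/(2·8.573) = 0.4747.
%OS = 100·exp(−πζ/√(1−ζ²)) = 18.4%.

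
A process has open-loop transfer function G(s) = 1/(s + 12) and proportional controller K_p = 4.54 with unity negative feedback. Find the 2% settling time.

Closed-loop transfer function: T(s) = K_p·G(s)/(1 + K_p·G(s)) = 4.54/(s + 12 + 4.54) = 4.54/(s + 16.54).
Time constant τ = 1/16.54 = 0.06046 s, so the 2% settling time is about 4τ = 0.242 s.

T_s ≈ 0.242 s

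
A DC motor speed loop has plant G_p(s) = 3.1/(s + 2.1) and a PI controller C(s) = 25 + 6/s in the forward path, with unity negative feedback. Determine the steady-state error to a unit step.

The open loop C(s)G_p(s) has a pole at the origin (type 1), so the static position error constant is infinite and e_ss = 1/(1+∞) = 0.

0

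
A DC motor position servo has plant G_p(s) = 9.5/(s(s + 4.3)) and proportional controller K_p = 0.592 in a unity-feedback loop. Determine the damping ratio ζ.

1 + K_p·G_p(s) = 0 gives s² + 4.3s + 5.624 = 0.
Matching s² + 2ζω_n s + ω_n²: ω_n = √5.624 = 2.371 rad/s and 2ζω_n = 4.3, so ζ = 4.3/(2·2.371) = 0.907.

ζ = 0.907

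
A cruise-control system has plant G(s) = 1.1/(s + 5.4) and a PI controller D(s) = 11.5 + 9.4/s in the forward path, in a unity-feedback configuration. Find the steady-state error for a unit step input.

The open loop D(s)G(s) has a pole at the origin (type 1), so the static position error constant is infinite and e_ss = 1/(1+∞) = 0.

0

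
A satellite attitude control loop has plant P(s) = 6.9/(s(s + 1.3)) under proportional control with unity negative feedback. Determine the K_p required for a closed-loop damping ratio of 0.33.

K_p = 0.562

Closed-loop characteristic equation: s² + 1.3s + K_p·6.9 = 0.
So ω_n = √(6.9K_p) and 2ζω_n = 1.3, giving ζ = 1.3/(2√(6.9K_p)).
Setting ζ = 0.33: √(6.9K_p) = 1.3/(2·0.33) = 1.97, so K_p = 3.88/6.9 = 0.562.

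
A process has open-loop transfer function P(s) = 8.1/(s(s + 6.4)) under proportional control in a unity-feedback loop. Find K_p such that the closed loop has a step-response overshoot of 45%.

From %OS = 100·exp(−πζ/√(1−ζ²)) = 45%, ζ = −ln(0.45)/√(π²+ln²(0.45)) = 0.2463.
Characteristic equation s² + 6.4s + 8.1K_p = 0 gives ζ = 6.4/(2√(8.1K_p)).
Setting ζ = 0.2463: √(8.1K_p) = 6.4/(2·0.2463) = 12.99, so K_p = 168.7/8.1 = 20.8.

K_p = 20.8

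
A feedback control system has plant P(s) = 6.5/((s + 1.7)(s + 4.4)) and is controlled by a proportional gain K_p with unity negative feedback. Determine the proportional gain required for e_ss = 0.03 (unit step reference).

Steady-state error for a unit step on this type-0 loop is 1/(1 + K_p·P(0)).
P(0) = 0.869. Require 1/(1 + K_p·0.869) = 0.03, so 1 + 0.869·K_p = 33.33.
K_p = (33.33 − 1)/0.869 = 37.2.

K_p = 37.2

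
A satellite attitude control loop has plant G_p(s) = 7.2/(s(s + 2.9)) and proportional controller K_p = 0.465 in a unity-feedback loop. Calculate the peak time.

T_p = 2.81 s

The closed-loop denominator s² + 2.9s + 3.348 gives ω_n = √3.348 = 1.83 and ζ = 2.9/(2ω_n) = 0.7925.
Damped frequency ω_d = ω_n√(1−ζ²) = 1.116 rad/s, so peak time T_p = π/ω_d = 2.81 s.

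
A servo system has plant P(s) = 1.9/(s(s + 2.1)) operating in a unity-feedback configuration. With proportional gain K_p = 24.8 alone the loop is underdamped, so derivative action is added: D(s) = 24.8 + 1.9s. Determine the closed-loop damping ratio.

ζ = 0.416

Forward path: (24.8 + 1.9s)·1.9/(s(s+2.1)). The closed-loop characteristic equation is s² + (2.1 + 1.9·1.9)s + 1.9·24.8 = 0.
That is s² + 5.71s + 47.12 = 0, so ω_n = 6.864 rad/s and ζ = 5.71/(2·6.864) = 0.4159.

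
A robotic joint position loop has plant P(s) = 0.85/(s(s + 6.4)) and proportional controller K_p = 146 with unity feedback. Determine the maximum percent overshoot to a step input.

39%

From 1 + K_pP(s) = 0: s² + 6.4s + 124.1 = 0 ⇒ ω_n = 11.14, ζ = 0.2873.
%OS = 100·exp(−πζ/√(1−ζ²)) = 100·exp(−π·0.2873/√0.9175) = 39%.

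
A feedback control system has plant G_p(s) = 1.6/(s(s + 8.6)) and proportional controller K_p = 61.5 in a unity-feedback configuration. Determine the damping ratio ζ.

ζ = 0.433

The closed-loop denominator is s(s+8.6) + 61.5·1.6 = s² + 8.6s + 98.4.
Matching s² + 2ζω_n s + ω_n²: ω_n = √98.4 = 9.92 rad/s and 2ζω_n = 8.6, so ζ = 8.6/(2·9.92) = 0.433.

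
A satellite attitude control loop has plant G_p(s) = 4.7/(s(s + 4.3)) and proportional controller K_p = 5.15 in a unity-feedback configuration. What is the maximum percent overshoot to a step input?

The closed-loop denominator s² + 4.3s + 24.21 gives ω_n = √24.21 = 4.92 and ζ = 4.3/(2ω_n) = 0.437.
%OS = 100·exp(−πζ/√(1−ζ²)) = 100·exp(−π·0.437/√0.809) = 21.7%.

21.7%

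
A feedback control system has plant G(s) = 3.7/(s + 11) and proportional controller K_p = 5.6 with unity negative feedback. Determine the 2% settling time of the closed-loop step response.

Closed-loop transfer function: T(s) = K_p·G(s)/(1 + K_p·G(s)) = 20.72/(s + 11 + 20.72) = 20.72/(s + 31.72).
Time constant τ = 1/31.72 = 0.03153 s, so the 2% settling time is about 4τ = 0.126 s.

T_s ≈ 0.126 s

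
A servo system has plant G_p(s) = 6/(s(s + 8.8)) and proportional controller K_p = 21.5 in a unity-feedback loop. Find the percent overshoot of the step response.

26.7%

From 1 + K_pG_p(s) = 0: s² + 8.8s + 129 = 0 ⇒ ω_n = 11.36, ζ = 0.3874.
%OS = 100·exp(−πζ/√(1−ζ²)) = 100·exp(−π·0.3874/√0.8499) = 26.7%.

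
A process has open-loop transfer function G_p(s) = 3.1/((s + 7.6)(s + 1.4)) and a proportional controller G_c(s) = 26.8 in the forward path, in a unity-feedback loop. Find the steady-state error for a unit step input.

The loop is type 0. Static position error constant K_pos = G_c(0)·G_p(0) = 26.8·0.2914 = 7.808.
Steady-state error to a unit step: e_ss = 1/(1+K_pos) = 1/8.808 = 0.114.

0.114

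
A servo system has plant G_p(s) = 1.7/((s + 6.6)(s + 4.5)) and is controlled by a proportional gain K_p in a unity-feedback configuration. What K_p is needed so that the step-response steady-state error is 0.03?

K_p = 565

For a type-0 loop with proportional control, e_ss = 1/(1 + K_p·G_p(0)).
G_p(0) = 0.05724. Require 1/(1 + K_p·0.05724) = 0.03, so 1 + 0.05724·K_p = 33.33.
K_p = (33.33 − 1)/0.05724 = 565.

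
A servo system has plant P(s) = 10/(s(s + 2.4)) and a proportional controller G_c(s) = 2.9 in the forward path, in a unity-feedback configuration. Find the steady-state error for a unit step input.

0

The open loop G_c(s)P(s) has a pole at the origin (type 1), so the static position error constant is infinite and e_ss = 1/(1+∞) = 0.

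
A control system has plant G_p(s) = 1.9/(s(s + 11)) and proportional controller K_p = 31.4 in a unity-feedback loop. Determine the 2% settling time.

T_s ≈ 0.727 s

From 1 + K_pG_p(s) = 0: s² + 11s + 59.66 = 0 ⇒ ω_n = 7.724, ζ = 0.7121.
2% settling time T_s ≈ 4/(ζω_n) = 4/5.5 = 0.727 s.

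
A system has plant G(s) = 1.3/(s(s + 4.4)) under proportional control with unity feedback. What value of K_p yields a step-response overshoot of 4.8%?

K_p = 7.71

From %OS = 100·exp(−πζ/√(1−ζ²)) = 4.8%, ζ = −ln(0.048)/√(π²+ln²(0.048)) = 0.695.
Characteristic equation s² + 4.4s + 1.3K_p = 0 gives ζ = 4.4/(2√(1.3K_p)).
Setting ζ = 0.695: √(1.3K_p) = 4.4/(2·0.695) = 3.166, so K_p = 10.02/1.3 = 7.71.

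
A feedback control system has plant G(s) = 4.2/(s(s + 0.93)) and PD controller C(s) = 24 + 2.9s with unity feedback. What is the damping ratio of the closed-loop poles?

ζ = 0.653

Forward path: (24 + 2.9s)·4.2/(s(s+0.93)). The closed-loop characteristic equation is s² + (0.93 + 4.2·2.9)s + 4.2·24 = 0.
That is s² + 13.11s + 100.8 = 0, so ω_n = 10.04 rad/s and ζ = 13.11/(2·10.04) = 0.6529.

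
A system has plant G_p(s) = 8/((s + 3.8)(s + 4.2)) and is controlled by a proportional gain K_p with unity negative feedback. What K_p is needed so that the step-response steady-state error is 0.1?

Steady-state error for a unit step on this type-0 loop is 1/(1 + K_p·G_p(0)).
G_p(0) = 0.5013. Require 1/(1 + K_p·0.5013) = 0.1, so 1 + 0.5013·K_p = 10.
K_p = (10 − 1)/0.5013 = 18.

K_p = 18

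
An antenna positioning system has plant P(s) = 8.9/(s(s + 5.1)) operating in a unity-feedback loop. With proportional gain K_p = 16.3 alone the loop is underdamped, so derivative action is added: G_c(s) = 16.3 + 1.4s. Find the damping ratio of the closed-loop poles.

Forward path: (16.3 + 1.4s)·8.9/(s(s+5.1)). The closed-loop characteristic equation is s² + (5.1 + 8.9·1.4)s + 8.9·16.3 = 0.
That is s² + 17.56s + 145.1 = 0, so ω_n = 12.04 rad/s and ζ = 17.56/(2·12.04) = 0.729.

ζ = 0.729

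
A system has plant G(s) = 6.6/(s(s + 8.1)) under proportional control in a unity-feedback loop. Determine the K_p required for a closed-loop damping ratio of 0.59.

Closed-loop characteristic equation: s² + 8.1s + K_p·6.6 = 0.
So ω_n = √(6.6K_p) and 2ζω_n = 8.1, giving ζ = 8.1/(2√(6.6K_p)).
Setting ζ = 0.59: √(6.6K_p) = 8.1/(2·0.59) = 6.864, so K_p = 47.12/6.6 = 7.14.

K_p = 7.14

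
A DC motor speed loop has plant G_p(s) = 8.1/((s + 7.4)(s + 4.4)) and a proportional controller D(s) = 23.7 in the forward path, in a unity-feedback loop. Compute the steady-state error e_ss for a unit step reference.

The loop is type 0. Static position error constant K_pos = D(0)·G_p(0) = 23.7·0.2488 = 5.896.
Steady-state error to a unit step: e_ss = 1/(1+K_pos) = 1/6.896 = 0.145.

0.145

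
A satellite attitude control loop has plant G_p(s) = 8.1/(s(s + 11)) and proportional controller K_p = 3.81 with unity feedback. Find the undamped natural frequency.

With unity feedback the closed-loop characteristic equation is s² + 11s + 3.81·8.1 = s² + 11s + 30.86 = 0.
Matching s² + 2ζω_n s + ω_n²: ω_n = √30.86 = 5.555 rad/s and 2ζω_n = 11, so ζ = 11/(2·5.555) = 0.99.

ω_n = 5.56 rad/s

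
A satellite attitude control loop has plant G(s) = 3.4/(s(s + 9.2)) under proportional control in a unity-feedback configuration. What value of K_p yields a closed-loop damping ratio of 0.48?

K_p = 27

Closed-loop characteristic equation: s² + 9.2s + K_p·3.4 = 0.
So ω_n = √(3.4K_p) and 2ζω_n = 9.2, giving ζ = 9.2/(2√(3.4K_p)).
Setting ζ = 0.48: √(3.4K_p) = 9.2/(2·0.48) = 9.583, so K_p = 91.84/3.4 = 27.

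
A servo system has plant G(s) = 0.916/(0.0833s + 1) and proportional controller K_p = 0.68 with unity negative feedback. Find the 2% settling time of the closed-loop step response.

Closed loop: T(s) = K_p·G/(1+K_p·G) = 0.6229/(0.0833s + 1 + 0.6229), with pole at s = −(1 + 0.6229)/0.0833 = −19.48.
τ = 1/19.48 = 0.05133 s, so 2% settling time ≈ 4τ = 0.205 s.

T_s ≈ 0.205 s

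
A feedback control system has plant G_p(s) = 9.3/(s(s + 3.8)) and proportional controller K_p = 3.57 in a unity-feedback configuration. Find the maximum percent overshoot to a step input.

33.4%

The closed-loop denominator s² + 3.8s + 33.2 gives ω_n = √33.2 = 5.762 and ζ = 3.8/(2ω_n) = 0.3297.
%OS = 100·exp(−πζ/√(1−ζ²)) = 100·exp(−π·0.3297/√0.8913) = 33.4%.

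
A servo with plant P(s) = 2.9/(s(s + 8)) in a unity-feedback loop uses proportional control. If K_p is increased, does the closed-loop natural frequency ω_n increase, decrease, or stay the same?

increase

ω_n = √(2.9·K_p), which grows with K_p.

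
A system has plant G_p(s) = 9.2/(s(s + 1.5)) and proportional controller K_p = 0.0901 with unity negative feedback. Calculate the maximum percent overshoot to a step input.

1.04%

From 1 + K_pG_p(s) = 0: s² + 1.5s + 0.8289 = 0 ⇒ ω_n = 0.9105, ζ = 0.8238.
%OS = 100·exp(−πζ/√(1−ζ²)) = 100·exp(−π·0.8238/√0.3214) = 1.04%.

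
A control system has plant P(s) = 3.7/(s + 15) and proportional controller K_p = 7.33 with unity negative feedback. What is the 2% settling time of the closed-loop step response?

Closed-loop transfer function: T(s) = K_p·P(s)/(1 + K_p·P(s)) = 27.12/(s + 15 + 27.12) = 27.12/(s + 42.12).
Time constant τ = 1/42.12 = 0.02374 s, so the 2% settling time is about 4τ = 0.095 s.

T_s ≈ 0.095 s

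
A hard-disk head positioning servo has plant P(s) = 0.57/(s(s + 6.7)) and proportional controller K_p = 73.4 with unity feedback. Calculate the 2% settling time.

T_s ≈ 1.19 s

From 1 + K_pP(s) = 0: s² + 6.7s + 41.84 = 0 ⇒ ω_n = 6.468, ζ = 0.5179.
2% settling time T_s ≈ 4/(ζω_n) = 4/3.35 = 1.19 s.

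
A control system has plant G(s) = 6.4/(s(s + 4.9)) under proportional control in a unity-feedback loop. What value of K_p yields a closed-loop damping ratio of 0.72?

Closed-loop characteristic equation: s² + 4.9s + K_p·6.4 = 0.
So ω_n = √(6.4K_p) and 2ζω_n = 4.9, giving ζ = 4.9/(2√(6.4K_p)).
Setting ζ = 0.72: √(6.4K_p) = 4.9/(2·0.72) = 3.403, so K_p = 11.58/6.4 = 1.81.

K_p = 1.81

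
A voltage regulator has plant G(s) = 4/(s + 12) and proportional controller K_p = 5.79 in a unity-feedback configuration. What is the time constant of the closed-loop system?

Closed-loop transfer function: T(s) = K_p·G(s)/(1 + K_p·G(s)) = 23.16/(s + 12 + 23.16) = 23.16/(s + 35.16).
Time constant τ = 1/35.16 = 0.0284 s.

τ = 0.0284 s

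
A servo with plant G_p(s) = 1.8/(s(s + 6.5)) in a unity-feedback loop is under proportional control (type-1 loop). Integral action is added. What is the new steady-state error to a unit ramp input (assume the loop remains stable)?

The integrator raises the loop to type 2, so K_v → ∞ and e_ss to a ramp is zero.

0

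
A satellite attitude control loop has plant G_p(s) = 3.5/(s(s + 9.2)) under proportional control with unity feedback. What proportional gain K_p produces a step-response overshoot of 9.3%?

K_p = 16.6

From %OS = 100·exp(−πζ/√(1−ζ²)) = 9.3%, ζ = −ln(0.093)/√(π²+ln²(0.093)) = 0.6031.
Characteristic equation s² + 9.2s + 3.5K_p = 0 gives ζ = 9.2/(2√(3.5K_p)).
Setting ζ = 0.6031: √(3.5K_p) = 9.2/(2·0.6031) = 7.628, so K_p = 58.18/3.5 = 16.6.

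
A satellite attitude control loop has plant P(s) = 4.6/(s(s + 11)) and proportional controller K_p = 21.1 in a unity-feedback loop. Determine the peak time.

T_p = 0.384 s

Closed-loop characteristic equation: s² + 11s + 97.06 = 0, so ω_n = 9.852 rad/s and ζ = 11/(2·9.852) = 0.5583.
Damped frequency ω_d = ω_n√(1−ζ²) = 8.174 rad/s, so peak time T_p = π/ω_d = 0.384 s.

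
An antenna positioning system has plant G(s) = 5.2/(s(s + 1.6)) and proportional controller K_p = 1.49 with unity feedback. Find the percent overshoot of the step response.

39%

From 1 + K_pG(s) = 0: s² + 1.6s + 7.748 = 0 ⇒ ω_n = 2.784, ζ = 0.2874.
%OS = 100·exp(−πζ/√(1−ζ²)) = 100·exp(−π·0.2874/√0.9174) = 39%.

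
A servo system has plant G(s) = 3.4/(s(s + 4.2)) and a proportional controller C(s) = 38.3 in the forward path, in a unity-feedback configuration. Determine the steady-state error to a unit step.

The open loop C(s)G(s) has a pole at the origin (type 1), so the static position error constant is infinite and e_ss = 1/(1+∞) = 0.

0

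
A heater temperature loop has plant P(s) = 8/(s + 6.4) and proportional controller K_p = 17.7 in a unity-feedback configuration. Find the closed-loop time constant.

Closed-loop transfer function: T(s) = K_p·P(s)/(1 + K_p·P(s)) = 141.6/(s + 6.4 + 141.6) = 141.6/(s + 148).
Time constant τ = 1/148 = 0.00676 s.

τ = 0.00676 s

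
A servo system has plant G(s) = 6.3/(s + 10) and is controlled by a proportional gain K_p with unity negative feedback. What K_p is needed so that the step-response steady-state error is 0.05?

The loop is type 0, so e_ss(step) = 1/(1 + K_pos) with K_pos = K_p·G(0).
G(0) = 0.63. Require 1/(1 + K_p·0.63) = 0.05, so 1 + 0.63·K_p = 20.
K_p = (20 − 1)/0.63 = 30.2.

K_p = 30.2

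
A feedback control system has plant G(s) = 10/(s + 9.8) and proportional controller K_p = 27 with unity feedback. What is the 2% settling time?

Closed-loop transfer function: T(s) = K_p·G(s)/(1 + K_p·G(s)) = 270/(s + 9.8 + 270) = 270/(s + 279.8).
Time constant τ = 1/279.8 = 0.003574 s, so the 2% settling time is about 4τ = 0.0143 s.

T_s ≈ 0.0143 s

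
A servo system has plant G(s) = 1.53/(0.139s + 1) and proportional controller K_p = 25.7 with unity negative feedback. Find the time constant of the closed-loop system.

τ = 0.00345 s

Closed loop: T(s) = K_p·G/(1+K_p·G) = 39.32/(0.139s + 1 + 39.32), with pole at s = −(1 + 39.32)/0.139 = −290.1.
Closed-loop time constant τ = 1/290.1 = 0.00345 s.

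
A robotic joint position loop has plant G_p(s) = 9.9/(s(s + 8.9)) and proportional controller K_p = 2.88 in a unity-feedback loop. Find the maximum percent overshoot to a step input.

Closed-loop characteristic equation: s² + 8.9s + 28.51 = 0, so ω_n = 5.34 rad/s and ζ = 8.9/(2·5.34) = 0.8334.
%OS = 100·exp(−πζ/√(1−ζ²)) = 100·exp(−π·0.8334/√0.3055) = 0.876%.

0.876%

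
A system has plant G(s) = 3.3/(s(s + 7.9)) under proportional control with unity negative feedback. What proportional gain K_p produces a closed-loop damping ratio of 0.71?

K_p = 9.38

Closed-loop characteristic equation: s² + 7.9s + K_p·3.3 = 0.
So ω_n = √(3.3K_p) and 2ζω_n = 7.9, giving ζ = 7.9/(2√(3.3K_p)).
Setting ζ = 0.71: √(3.3K_p) = 7.9/(2·0.71) = 5.563, so K_p = 30.95/3.3 = 9.38.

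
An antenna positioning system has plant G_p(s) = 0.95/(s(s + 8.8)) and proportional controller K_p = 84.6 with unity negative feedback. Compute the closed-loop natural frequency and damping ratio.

ω_n = 8.96 rad/s, ζ = 0.491

With unity feedback the closed-loop characteristic equation is s² + 8.8s + 84.6·0.95 = s² + 8.8s + 80.37 = 0.
So ω_n² = 80.37 ⇒ ω_n = 8.965 rad/s, and ζ = 8.8/(2ω_n) = 0.491.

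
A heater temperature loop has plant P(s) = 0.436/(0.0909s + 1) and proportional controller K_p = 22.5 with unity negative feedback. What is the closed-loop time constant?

τ = 0.00841 s

Closed loop: T(s) = K_p·P/(1+K_p·P) = 9.81/(0.0909s + 1 + 9.81), with pole at s = −(1 + 9.81)/0.0909 = −118.9.
Closed-loop time constant τ = 1/118.9 = 0.00841 s.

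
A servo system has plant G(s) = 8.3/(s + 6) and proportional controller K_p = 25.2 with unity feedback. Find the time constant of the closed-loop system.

Closed-loop transfer function: T(s) = K_p·G(s)/(1 + K_p·G(s)) = 209.2/(s + 6 + 209.2) = 209.2/(s + 215.2).
Time constant τ = 1/215.2 = 0.00465 s.

τ = 0.00465 s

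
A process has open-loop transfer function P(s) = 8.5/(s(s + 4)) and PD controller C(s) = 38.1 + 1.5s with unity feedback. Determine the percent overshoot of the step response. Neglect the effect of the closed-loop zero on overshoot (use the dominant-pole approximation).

19.2%

Forward path: (38.1 + 1.5s)·8.5/(s(s+4)). The closed-loop characteristic equation is s² + (4 + 8.5·1.5)s + 8.5·38.1 = 0.
That is s² + 16.75s + 323.9 = 0, so ω_n = 18 rad/s and ζ = 16.75/(2·18) = 0.4654.
%OS = 100·exp(−πζ/√(1−ζ²)) = 19.2%.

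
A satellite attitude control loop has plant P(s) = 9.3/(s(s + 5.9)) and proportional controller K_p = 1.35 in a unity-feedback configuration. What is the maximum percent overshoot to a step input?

0.89%

Closed-loop characteristic equation: s² + 5.9s + 12.56 = 0, so ω_n = 3.543 rad/s and ζ = 5.9/(2·3.543) = 0.8326.
%OS = 100·exp(−πζ/√(1−ζ²)) = 100·exp(−π·0.8326/√0.3068) = 0.89%.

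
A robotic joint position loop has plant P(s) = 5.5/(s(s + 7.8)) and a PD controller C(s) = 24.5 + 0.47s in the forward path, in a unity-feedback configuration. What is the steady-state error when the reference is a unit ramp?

0.0579

The loop has one pole at the origin (type 1). Velocity error constant K_v = lim_{s→0} s·C(s)P(s) = 24.5·5.5/7.8 = 17.28.
Steady-state error to a unit ramp: e_ss = 1/K_v = 0.0579.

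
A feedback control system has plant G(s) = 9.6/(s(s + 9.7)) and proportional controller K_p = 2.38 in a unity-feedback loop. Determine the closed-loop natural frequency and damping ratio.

ω_n = 4.78 rad/s, ζ = 1.01

The closed-loop denominator is s(s+9.7) + 2.38·9.6 = s² + 9.7s + 22.85.
Matching s² + 2ζω_n s + ω_n²: ω_n = √22.85 = 4.78 rad/s and 2ζω_n = 9.7, so ζ = 9.7/(2·4.78) = 1.01.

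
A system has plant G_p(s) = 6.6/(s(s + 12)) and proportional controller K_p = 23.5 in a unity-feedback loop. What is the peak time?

From 1 + K_pG_p(s) = 0: s² + 12s + 155.1 = 0 ⇒ ω_n = 12.45, ζ = 0.4818.
Damped frequency ω_d = ω_n√(1−ζ²) = 10.91 rad/s, so peak time T_p = π/ω_d = 0.288 s.

T_p = 0.288 s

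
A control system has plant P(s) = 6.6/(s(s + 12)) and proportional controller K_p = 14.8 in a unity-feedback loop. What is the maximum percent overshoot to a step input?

From 1 + K_pP(s) = 0: s² + 12s + 97.68 = 0 ⇒ ω_n = 9.883, ζ = 0.6071.
%OS = 100·exp(−πζ/√(1−ζ²)) = 100·exp(−π·0.6071/√0.6314) = 9.07%.

9.07%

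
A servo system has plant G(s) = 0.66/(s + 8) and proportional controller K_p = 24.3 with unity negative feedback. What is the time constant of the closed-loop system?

τ = 0.0416 s

Closed-loop transfer function: T(s) = K_p·G(s)/(1 + K_p·G(s)) = 16.04/(s + 8 + 16.04) = 16.04/(s + 24.04).
Time constant τ = 1/24.04 = 0.0416 s.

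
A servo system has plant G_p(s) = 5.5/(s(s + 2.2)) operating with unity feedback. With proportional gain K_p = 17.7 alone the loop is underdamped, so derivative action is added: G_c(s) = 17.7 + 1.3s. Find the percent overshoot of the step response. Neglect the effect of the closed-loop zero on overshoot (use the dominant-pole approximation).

18.4%

Forward path: (17.7 + 1.3s)·5.5/(s(s+2.2)). The closed-loop characteristic equation is s² + (2.2 + 5.5·1.3)s + 5.5·17.7 = 0.
That is s² + 9.35s + 97.35 = 0, so ω_n = 9.867 rad/s and ζ = 9.35/(2·9.867) = 0.4738.
%OS = 100·exp(−πζ/√(1−ζ²)) = 18.4%.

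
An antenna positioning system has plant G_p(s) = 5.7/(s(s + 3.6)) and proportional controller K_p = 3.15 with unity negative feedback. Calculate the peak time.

T_p = 0.819 s

The closed-loop denominator s² + 3.6s + 17.95 gives ω_n = √17.95 = 4.237 and ζ = 3.6/(2ω_n) = 0.4248.
Damped frequency ω_d = ω_n√(1−ζ²) = 3.836 rad/s, so peak time T_p = π/ω_d = 0.819 s.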